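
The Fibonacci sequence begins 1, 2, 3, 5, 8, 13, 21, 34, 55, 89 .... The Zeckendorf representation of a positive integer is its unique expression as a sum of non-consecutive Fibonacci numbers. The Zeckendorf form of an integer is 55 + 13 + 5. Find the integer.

55 + 13 + 5 = 73.

73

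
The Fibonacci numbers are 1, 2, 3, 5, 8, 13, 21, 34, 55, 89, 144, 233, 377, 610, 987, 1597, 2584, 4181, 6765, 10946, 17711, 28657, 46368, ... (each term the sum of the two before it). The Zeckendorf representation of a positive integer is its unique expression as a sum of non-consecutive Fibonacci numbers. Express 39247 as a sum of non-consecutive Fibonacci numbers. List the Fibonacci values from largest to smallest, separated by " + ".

28657 + 6765 + 2584 + 987 + 233 + 21

Greedily peel off the largest Fibonacci term at each step:
take 28657 (≤ 39247); 39247 − 28657 = 10590
take 6765 (≤ 10590); 10590 − 6765 = 3825
take 2584 (≤ 3825); 3825 − 2584 = 1241
take 987 (≤ 1241); 1241 − 987 = 254
take 233 (≤ 254); 254 − 233 = 21
take 21 (≤ 21); 21 − 21 = 0
So 39247 = 28657 + 6765 + 2584 + 987 + 233 + 21, with no two terms consecutive in the sequence.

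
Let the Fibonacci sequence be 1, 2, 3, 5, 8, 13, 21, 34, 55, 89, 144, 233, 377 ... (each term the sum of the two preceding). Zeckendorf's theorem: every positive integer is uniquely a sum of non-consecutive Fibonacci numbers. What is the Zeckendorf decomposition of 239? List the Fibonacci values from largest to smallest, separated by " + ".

Greedy algorithm:
239 − 233 = 6
6 − 5 = 1
1 − 1 = 0
So 239 = 233 + 5 + 1, with no two terms consecutive in the sequence.

233 + 5 + 1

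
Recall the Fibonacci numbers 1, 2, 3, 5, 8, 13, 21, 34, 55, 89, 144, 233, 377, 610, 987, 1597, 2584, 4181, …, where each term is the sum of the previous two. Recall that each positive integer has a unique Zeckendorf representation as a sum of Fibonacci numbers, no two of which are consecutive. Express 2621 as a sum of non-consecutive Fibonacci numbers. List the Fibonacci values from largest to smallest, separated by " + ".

2584 + 34 + 3

subtract 2584 from 2621: 37 remains
subtract 34 from 37: 3 remains
subtract 3 from 3: 0 remains
So 2621 = 2584 + 34 + 3, with no two terms consecutive in the sequence.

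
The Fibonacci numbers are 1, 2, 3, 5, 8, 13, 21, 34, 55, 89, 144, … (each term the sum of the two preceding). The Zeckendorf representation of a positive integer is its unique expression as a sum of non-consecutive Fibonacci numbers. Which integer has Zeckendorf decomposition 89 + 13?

89 + 13 = 102.

102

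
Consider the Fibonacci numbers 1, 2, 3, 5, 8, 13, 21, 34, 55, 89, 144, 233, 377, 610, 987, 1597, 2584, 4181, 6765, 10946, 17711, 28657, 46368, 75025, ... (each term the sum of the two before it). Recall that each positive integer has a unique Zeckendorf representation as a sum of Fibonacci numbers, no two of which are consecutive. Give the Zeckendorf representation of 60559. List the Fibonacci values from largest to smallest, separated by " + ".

take 46368 (≤ 60559); 60559 − 46368 = 14191
take 10946 (≤ 14191); 14191 − 10946 = 3245
take 2584 (≤ 3245); 3245 − 2584 = 661
take 610 (≤ 661); 661 − 610 = 51
take 34 (≤ 51); 51 − 34 = 17
take 13 (≤ 17); 17 − 13 = 4
take 3 (≤ 4); 4 − 3 = 1
take 1 (≤ 1); 1 − 1 = 0
So 60559 = 46368 + 10946 + 2584 + 610 + 34 + 13 + 3 + 1, with no two terms consecutive in the sequence.

46368 + 10946 + 2584 + 610 + 34 + 13 + 3 + 1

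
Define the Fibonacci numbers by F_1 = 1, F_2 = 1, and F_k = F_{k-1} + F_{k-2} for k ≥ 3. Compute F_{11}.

Iterating the recurrence up to F_{6} = 8 and F_{5} = 5:
F_{7} = F_{6} + F_{5} = 8 + 5 = 13
F_{8} = F_{7} + F_{6} = 13 + 8 = 21
F_{9} = F_{8} + F_{7} = 21 + 13 = 34
F_{10} = F_{9} + F_{8} = 34 + 21 = 55
F_{11} = F_{10} + F_{9} = 55 + 34 = 89

89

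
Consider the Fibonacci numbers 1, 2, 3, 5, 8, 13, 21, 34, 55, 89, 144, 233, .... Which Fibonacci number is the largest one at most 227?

144 ≤ 227 < 233, so the largest Fibonacci number not exceeding 227 is 144.

144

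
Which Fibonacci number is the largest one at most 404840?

317811 ≤ 404840 < 514229, so the largest Fibonacci number not exceeding 404840 is 317811.

317811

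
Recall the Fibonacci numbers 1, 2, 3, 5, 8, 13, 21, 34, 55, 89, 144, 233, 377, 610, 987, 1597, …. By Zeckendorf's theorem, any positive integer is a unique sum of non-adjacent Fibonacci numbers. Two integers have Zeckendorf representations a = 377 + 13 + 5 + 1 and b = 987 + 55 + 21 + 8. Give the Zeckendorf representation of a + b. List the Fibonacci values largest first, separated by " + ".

987 + 377 + 89 + 13 + 1

The two numbers are 396 and 1071, so their sum is 1467.
1467 − 987 = 480
480 − 377 = 103
103 − 89 = 14
14 − 13 = 1
1 − 1 = 0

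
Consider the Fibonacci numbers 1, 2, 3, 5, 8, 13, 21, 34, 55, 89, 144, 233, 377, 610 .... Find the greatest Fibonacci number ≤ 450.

377

377 ≤ 450 < 610, so the largest Fibonacci number not exceeding 450 is 377.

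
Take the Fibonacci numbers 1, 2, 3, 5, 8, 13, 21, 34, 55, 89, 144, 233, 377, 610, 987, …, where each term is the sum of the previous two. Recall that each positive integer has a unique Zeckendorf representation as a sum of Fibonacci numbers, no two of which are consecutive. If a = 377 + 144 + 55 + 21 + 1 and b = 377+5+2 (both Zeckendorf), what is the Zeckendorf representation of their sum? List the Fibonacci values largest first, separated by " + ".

The two numbers are 598 and 384, so their sum is 982.
610 ≤ 982 < 987, so take 610; remainder 372
233 ≤ 372 < 377, so take 233; remainder 139
89 ≤ 139 < 144, so take 89; remainder 50
34 ≤ 50 < 55, so take 34; remainder 16
13 ≤ 16 < 21, so take 13; remainder 3
3 ≤ 3 < 5, so take 3; remainder 0

610 + 233 + 89 + 34 + 13 + 3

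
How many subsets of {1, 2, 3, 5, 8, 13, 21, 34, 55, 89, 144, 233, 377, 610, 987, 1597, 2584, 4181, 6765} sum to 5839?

Each representation comes from the Zeckendorf form by replacing some F_k with F_{k−1} + F_{k−2} where possible.
5839 = 4181+1597+55+5+1 = 4181+1597+55+3+2+1 = 4181+1597+34+21+5+1 = 4181+987+610+55+5+1 = … (38 more), for 42 in all.

42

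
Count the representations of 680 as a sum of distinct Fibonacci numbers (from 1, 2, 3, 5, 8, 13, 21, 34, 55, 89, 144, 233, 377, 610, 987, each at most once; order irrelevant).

Each representation comes from the Zeckendorf form by replacing some F_k with F_{k−1} + F_{k−2} where possible.
680 = 610+55+13+2 = 610+55+8+5+2 = 610+34+21+13+2 = … (9 more), for 12 in all.

12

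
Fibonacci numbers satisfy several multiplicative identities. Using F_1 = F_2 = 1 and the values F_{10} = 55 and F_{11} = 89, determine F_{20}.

By the doubling identity F_{2k} = F_k(2F_{k+1} − F_k): F_{20} = 55·(2·89 − 55) = 55·123 = 6765.

6765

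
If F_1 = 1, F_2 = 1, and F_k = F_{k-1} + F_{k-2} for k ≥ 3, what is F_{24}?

46368

Iterating the recurrence up to F_{20} = 6765 and F_{19} = 4181:
F_{21} = F_{20} + F_{19} = 6765 + 4181 = 10946
F_{22} = F_{21} + F_{20} = 10946 + 6765 = 17711
F_{23} = F_{22} + F_{21} = 17711 + 10946 = 28657
F_{24} = F_{23} + F_{22} = 28657 + 17711 = 46368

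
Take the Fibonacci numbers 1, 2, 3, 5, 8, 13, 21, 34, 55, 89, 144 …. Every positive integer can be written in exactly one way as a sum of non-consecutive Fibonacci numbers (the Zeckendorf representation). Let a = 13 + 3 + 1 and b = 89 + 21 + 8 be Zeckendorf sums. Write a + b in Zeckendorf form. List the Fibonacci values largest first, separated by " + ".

The two numbers are 17 and 118, so their sum is 135.
Greedy algorithm:
135 − 89 = 46
46 − 34 = 12
12 − 8 = 4
4 − 3 = 1
1 − 1 = 0

89 + 34 + 8 + 3 + 1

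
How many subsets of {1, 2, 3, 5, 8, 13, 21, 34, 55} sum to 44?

4

44 = 34+8+2 = 34+5+3+2 = 21+13+8+2 = … (1 more), for 4 in all.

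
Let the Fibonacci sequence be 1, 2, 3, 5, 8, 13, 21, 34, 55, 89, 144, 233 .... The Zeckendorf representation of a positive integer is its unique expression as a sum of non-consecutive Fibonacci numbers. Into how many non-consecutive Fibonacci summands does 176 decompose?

4

take 144 (≤ 176); 176 − 144 = 32
take 21 (≤ 32); 32 − 21 = 11
take 8 (≤ 11); 11 − 8 = 3
take 3 (≤ 3); 3 − 3 = 0
176 = 144 + 21 + 8 + 3, which has 4 terms.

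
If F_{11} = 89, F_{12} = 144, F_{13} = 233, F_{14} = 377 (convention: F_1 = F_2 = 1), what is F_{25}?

By the addition formula F_{m+n} = F_m F_{n+1} + F_{m−1} F_n with m=12, n=13: F_{25} = 144·377 + 89·233 = 54288 + 20737 = 75025.

75025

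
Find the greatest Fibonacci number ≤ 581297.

514229

514229 ≤ 581297 < 832040, so the largest Fibonacci number not exceeding 581297 is 514229.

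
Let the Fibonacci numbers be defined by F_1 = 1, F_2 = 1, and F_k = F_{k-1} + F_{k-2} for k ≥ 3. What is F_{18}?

Iterating the recurrence up to F_{12} = 144 and F_{11} = 89:
F_{13} = F_{12} + F_{11} = 144 + 89 = 233
F_{14} = F_{13} + F_{12} = 233 + 144 = 377
F_{15} = F_{14} + F_{13} = 377 + 233 = 610
F_{16} = F_{15} + F_{14} = 610 + 377 = 987
F_{17} = F_{16} + F_{15} = 987 + 610 = 1597
F_{18} = F_{17} + F_{16} = 1597 + 987 = 2584

2584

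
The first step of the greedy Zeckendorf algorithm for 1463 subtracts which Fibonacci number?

987

987 ≤ 1463 < 1597, so the largest Fibonacci number not exceeding 1463 is 987.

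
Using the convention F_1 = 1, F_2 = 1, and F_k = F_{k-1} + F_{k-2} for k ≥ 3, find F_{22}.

17711

Iterating the recurrence up to F_{18} = 2584 and F_{17} = 1597:
F_{19} = F_{18} + F_{17} = 2584 + 1597 = 4181
F_{20} = F_{19} + F_{18} = 4181 + 2584 = 6765
F_{21} = F_{20} + F_{19} = 6765 + 4181 = 10946
F_{22} = F_{21} + F_{20} = 10946 + 6765 = 17711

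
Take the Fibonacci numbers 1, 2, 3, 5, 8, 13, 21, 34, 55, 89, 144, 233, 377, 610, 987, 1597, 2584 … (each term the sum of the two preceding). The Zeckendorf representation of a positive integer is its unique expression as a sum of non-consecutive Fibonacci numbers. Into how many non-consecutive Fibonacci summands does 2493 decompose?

7

2493: greatest Fibonacci not exceeding it is 1597, leaving 896
896: greatest Fibonacci not exceeding it is 610, leaving 286
286: greatest Fibonacci not exceeding it is 233, leaving 53
53: greatest Fibonacci not exceeding it is 34, leaving 19
19: greatest Fibonacci not exceeding it is 13, leaving 6
6: greatest Fibonacci not exceeding it is 5, leaving 1
1: greatest Fibonacci not exceeding it is 1, leaving 0
2493 = 1597 + 610 + 233 + 34 + 13 + 5 + 1, which has 7 terms.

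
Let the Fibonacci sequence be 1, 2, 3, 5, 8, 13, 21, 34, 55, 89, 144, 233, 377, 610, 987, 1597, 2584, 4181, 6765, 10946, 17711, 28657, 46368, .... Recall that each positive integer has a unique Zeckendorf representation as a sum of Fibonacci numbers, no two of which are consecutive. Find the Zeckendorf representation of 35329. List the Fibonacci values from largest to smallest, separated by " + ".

Greedy algorithm:
28657 ≤ 35329 < 46368, so take 28657; remainder 6672
4181 ≤ 6672 < 6765, so take 4181; remainder 2491
1597 ≤ 2491 < 2584, so take 1597; remainder 894
610 ≤ 894 < 987, so take 610; remainder 284
233 ≤ 284 < 377, so take 233; remainder 51
34 ≤ 51 < 55, so take 34; remainder 17
13 ≤ 17 < 21, so take 13; remainder 4
3 ≤ 4 < 5, so take 3; remainder 1
1 ≤ 1 < 2, so take 1; remainder 0
So 35329 = 28657 + 4181 + 1597 + 610 + 233 + 34 + 13 + 3 + 1, with no two terms consecutive in the sequence.

28657 + 4181 + 1597 + 610 + 233 + 34 + 13 + 3 + 1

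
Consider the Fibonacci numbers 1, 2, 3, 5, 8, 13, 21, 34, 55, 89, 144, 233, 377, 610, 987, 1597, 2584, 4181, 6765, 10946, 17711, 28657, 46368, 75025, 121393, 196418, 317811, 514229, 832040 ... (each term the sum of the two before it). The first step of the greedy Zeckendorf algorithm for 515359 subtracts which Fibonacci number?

514229

514229 ≤ 515359 < 832040, so the largest Fibonacci number not exceeding 515359 is 514229.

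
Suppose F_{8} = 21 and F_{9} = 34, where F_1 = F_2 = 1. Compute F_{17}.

By F_{2k+1} = F_k² + F_{k+1}²: F_{17} = 21² + 34² = 441 + 1156 = 1597.

1597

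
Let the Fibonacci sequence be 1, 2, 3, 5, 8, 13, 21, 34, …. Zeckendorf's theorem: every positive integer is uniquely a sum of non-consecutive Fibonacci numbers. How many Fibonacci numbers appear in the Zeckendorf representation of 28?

3

Greedy algorithm:
take 21 (≤ 28); 28 − 21 = 7
take 5 (≤ 7); 7 − 5 = 2
take 2 (≤ 2); 2 − 2 = 0
28 = 21 + 5 + 2, which has 3 terms.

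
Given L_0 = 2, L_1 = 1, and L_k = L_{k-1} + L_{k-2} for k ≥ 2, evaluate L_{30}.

Iterating the recurrence up to L_{25} = 167761 and L_{24} = 103682:
L_{26} = L_{25} + L_{24} = 167761 + 103682 = 271443
L_{27} = L_{26} + L_{25} = 271443 + 167761 = 439204
L_{28} = L_{27} + L_{26} = 439204 + 271443 = 710647
L_{29} = L_{28} + L_{27} = 710647 + 439204 = 1149851
L_{30} = L_{29} + L_{28} = 1149851 + 710647 = 1860498

1860498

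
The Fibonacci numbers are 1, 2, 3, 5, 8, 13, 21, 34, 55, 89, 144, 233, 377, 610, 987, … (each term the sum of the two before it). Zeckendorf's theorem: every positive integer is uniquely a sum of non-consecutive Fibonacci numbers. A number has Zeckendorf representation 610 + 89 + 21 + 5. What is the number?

610 + 89 + 21 + 5 = 725.

725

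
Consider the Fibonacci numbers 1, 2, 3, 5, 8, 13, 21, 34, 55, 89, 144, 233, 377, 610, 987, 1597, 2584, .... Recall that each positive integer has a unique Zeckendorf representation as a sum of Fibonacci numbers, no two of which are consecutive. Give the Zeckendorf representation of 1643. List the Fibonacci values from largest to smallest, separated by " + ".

1597 + 34 + 8 + 3 + 1

1597 ≤ 1643 < 2584, so take 1597; remainder 46
34 ≤ 46 < 55, so take 34; remainder 12
8 ≤ 12 < 13, so take 8; remainder 4
3 ≤ 4 < 5, so take 3; remainder 1
1 ≤ 1 < 2, so take 1; remainder 0
So 1643 = 1597 + 34 + 8 + 3 + 1, with no two terms consecutive in the sequence.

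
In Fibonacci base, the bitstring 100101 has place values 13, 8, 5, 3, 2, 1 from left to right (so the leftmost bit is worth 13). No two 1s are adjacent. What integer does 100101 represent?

Summing the place values of the 1 bits: 13 + 3 + 1 = 17.

17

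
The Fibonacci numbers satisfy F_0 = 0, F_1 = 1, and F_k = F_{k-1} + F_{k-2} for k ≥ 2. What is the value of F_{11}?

89

Iterating the recurrence up to F_{5} = 5 and F_{4} = 3:
F_{6} = F_{5} + F_{4} = 5 + 3 = 8
F_{7} = F_{6} + F_{5} = 8 + 5 = 13
F_{8} = F_{7} + F_{6} = 13 + 8 = 21
F_{9} = F_{8} + F_{7} = 21 + 13 = 34
F_{10} = F_{9} + F_{8} = 34 + 21 = 55
F_{11} = F_{10} + F_{9} = 55 + 34 = 89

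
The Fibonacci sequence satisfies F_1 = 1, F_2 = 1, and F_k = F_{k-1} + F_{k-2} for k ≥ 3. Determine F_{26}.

Iterating the recurrence up to F_{20} = 6765 and F_{19} = 4181:
F_{21} = F_{20} + F_{19} = 6765 + 4181 = 10946
F_{22} = F_{21} + F_{20} = 10946 + 6765 = 17711
F_{23} = F_{22} + F_{21} = 17711 + 10946 = 28657
F_{24} = F_{23} + F_{22} = 28657 + 17711 = 46368
F_{25} = F_{24} + F_{23} = 46368 + 28657 = 75025
F_{26} = F_{25} + F_{24} = 75025 + 46368 = 121393

121393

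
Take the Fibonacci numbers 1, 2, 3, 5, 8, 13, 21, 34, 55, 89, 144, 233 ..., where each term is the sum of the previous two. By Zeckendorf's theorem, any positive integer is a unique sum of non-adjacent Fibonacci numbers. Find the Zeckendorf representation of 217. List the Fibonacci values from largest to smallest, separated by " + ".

Greedy algorithm:
largest Fibonacci ≤ 217 is 144; 217 − 144 = 73
largest Fibonacci ≤ 73 is 55; 73 − 55 = 18
largest Fibonacci ≤ 18 is 13; 18 − 13 = 5
largest Fibonacci ≤ 5 is 5; 5 − 5 = 0
So 217 = 144 + 55 + 13 + 5, with no two terms consecutive in the sequence.

144 + 55 + 13 + 5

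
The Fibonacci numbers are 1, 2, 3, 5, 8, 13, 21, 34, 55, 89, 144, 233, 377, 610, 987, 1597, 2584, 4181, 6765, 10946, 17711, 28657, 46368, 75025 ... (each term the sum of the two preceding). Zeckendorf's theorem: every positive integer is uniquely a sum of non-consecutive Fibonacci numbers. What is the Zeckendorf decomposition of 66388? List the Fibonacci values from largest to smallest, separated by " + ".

46368 ≤ 66388 < 75025, so take 46368; remainder 20020
17711 ≤ 20020 < 28657, so take 17711; remainder 2309
1597 ≤ 2309 < 2584, so take 1597; remainder 712
610 ≤ 712 < 987, so take 610; remainder 102
89 ≤ 102 < 144, so take 89; remainder 13
13 ≤ 13 < 21, so take 13; remainder 0
So 66388 = 46368 + 17711 + 1597 + 610 + 89 + 13, with no two terms consecutive in the sequence.

46368 + 17711 + 1597 + 610 + 89 + 13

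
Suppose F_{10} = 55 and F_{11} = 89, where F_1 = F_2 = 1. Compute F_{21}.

By F_{2k+1} = F_k² + F_{k+1}²: F_{21} = 55² + 89² = 3025 + 7921 = 10946.

10946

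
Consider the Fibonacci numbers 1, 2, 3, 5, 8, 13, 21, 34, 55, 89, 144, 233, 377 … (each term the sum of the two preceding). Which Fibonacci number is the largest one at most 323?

233

233 ≤ 323 < 377, so the largest Fibonacci number not exceeding 323 is 233.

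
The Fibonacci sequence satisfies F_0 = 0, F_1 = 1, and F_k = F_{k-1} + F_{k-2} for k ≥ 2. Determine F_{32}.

Iterating the recurrence up to F_{26} = 121393 and F_{25} = 75025:
F_{27} = F_{26} + F_{25} = 121393 + 75025 = 196418
F_{28} = F_{27} + F_{26} = 196418 + 121393 = 317811
F_{29} = F_{28} + F_{27} = 317811 + 196418 = 514229
F_{30} = F_{29} + F_{28} = 514229 + 317811 = 832040
F_{31} = F_{30} + F_{29} = 832040 + 514229 = 1346269
F_{32} = F_{31} + F_{30} = 1346269 + 832040 = 2178309

2178309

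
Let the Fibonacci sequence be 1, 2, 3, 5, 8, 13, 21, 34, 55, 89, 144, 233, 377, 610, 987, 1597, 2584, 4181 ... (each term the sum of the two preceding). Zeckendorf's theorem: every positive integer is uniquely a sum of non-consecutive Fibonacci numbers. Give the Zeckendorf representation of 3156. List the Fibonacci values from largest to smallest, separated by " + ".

2584 + 377 + 144 + 34 + 13 + 3 + 1

2584 ≤ 3156 < 4181, so take 2584; remainder 572
377 ≤ 572 < 610, so take 377; remainder 195
144 ≤ 195 < 233, so take 144; remainder 51
34 ≤ 51 < 55, so take 34; remainder 17
13 ≤ 17 < 21, so take 13; remainder 4
3 ≤ 4 < 5, so take 3; remainder 1
1 ≤ 1 < 2, so take 1; remainder 0
So 3156 = 2584 + 377 + 144 + 34 + 13 + 3 + 1, with no two terms consecutive in the sequence.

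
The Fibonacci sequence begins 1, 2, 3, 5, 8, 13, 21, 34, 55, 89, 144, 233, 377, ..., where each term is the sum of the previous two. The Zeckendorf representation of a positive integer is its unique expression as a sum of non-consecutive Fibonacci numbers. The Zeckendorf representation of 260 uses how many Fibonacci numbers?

4

260: greatest Fibonacci not exceeding it is 233, leaving 27
27: greatest Fibonacci not exceeding it is 21, leaving 6
6: greatest Fibonacci not exceeding it is 5, leaving 1
1: greatest Fibonacci not exceeding it is 1, leaving 0
260 = 233 + 21 + 5 + 1, which has 4 terms.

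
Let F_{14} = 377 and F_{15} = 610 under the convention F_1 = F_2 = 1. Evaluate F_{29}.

514229

By F_{2k+1} = F_k² + F_{k+1}²: F_{29} = 377² + 610² = 142129 + 372100 = 514229.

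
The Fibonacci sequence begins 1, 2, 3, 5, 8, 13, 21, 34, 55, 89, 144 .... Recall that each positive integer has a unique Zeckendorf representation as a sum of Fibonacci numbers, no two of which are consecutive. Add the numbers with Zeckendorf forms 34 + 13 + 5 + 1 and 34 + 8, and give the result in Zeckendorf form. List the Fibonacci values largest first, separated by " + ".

The two numbers are 53 and 42, so their sum is 95.
Greedy algorithm:
subtract 89 from 95: 6 remains
subtract 5 from 6: 1 remains
subtract 1 from 1: 0 remains

89 + 5 + 1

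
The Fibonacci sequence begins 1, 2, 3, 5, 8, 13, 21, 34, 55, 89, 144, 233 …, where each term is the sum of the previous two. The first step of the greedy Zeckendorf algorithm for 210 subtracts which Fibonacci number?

144

144 ≤ 210 < 233, so the largest Fibonacci number not exceeding 210 is 144.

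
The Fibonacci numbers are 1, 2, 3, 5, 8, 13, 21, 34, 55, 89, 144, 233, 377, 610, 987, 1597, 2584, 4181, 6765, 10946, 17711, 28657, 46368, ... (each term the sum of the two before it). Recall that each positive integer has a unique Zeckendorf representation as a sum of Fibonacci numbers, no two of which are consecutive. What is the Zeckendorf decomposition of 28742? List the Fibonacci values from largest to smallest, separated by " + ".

subtract 28657 from 28742: 85 remains
subtract 55 from 85: 30 remains
subtract 21 from 30: 9 remains
subtract 8 from 9: 1 remains
subtract 1 from 1: 0 remains
So 28742 = 28657 + 55 + 21 + 8 + 1, with no two terms consecutive in the sequence.

28657 + 55 + 21 + 8 + 1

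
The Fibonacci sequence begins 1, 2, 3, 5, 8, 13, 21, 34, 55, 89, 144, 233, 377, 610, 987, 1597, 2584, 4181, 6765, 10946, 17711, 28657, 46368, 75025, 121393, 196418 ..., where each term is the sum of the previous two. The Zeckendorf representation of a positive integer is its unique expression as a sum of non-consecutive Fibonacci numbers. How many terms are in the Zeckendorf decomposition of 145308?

subtract 121393 from 145308: 23915 remains
subtract 17711 from 23915: 6204 remains
subtract 4181 from 6204: 2023 remains
subtract 1597 from 2023: 426 remains
subtract 377 from 426: 49 remains
subtract 34 from 49: 15 remains
subtract 13 from 15: 2 remains
subtract 2 from 2: 0 remains
145308 = 121393 + 17711 + 4181 + 1597 + 377 + 34 + 13 + 2, which has 8 terms.

8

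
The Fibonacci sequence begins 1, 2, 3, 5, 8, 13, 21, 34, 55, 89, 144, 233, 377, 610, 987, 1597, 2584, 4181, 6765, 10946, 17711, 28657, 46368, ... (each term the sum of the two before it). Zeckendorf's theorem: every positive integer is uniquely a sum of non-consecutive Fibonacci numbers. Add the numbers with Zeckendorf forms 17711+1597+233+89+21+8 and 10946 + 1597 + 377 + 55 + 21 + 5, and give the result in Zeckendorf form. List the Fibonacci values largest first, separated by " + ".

28657 + 2584 + 987 + 377 + 55

The two numbers are 19659 and 13001, so their sum is 32660.
Greedy algorithm:
32660 − 28657 = 4003
4003 − 2584 = 1419
1419 − 987 = 432
432 − 377 = 55
55 − 55 = 0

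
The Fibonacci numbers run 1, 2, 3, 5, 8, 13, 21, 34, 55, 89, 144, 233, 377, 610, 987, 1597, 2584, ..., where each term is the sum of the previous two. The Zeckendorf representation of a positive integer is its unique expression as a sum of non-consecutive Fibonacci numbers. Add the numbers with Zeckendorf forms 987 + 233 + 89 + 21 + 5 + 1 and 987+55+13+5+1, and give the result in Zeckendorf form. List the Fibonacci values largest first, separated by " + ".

1597 + 610 + 144 + 34 + 8 + 3 + 1

The two numbers are 1336 and 1061, so their sum is 2397.
Greedy algorithm:
take 1597 (≤ 2397); 2397 − 1597 = 800
take 610 (≤ 800); 800 − 610 = 190
take 144 (≤ 190); 190 − 144 = 46
take 34 (≤ 46); 46 − 34 = 12
take 8 (≤ 12); 12 − 8 = 4
take 3 (≤ 4); 4 − 3 = 1
take 1 (≤ 1); 1 − 1 = 0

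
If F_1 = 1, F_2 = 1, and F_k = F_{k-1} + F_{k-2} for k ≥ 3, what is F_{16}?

Iterating the recurrence up to F_{10} = 55 and F_{9} = 34:
F_{11} = F_{10} + F_{9} = 55 + 34 = 89
F_{12} = F_{11} + F_{10} = 89 + 55 = 144
F_{13} = F_{12} + F_{11} = 144 + 89 = 233
F_{14} = F_{13} + F_{12} = 233 + 144 = 377
F_{15} = F_{14} + F_{13} = 377 + 233 = 610
F_{16} = F_{15} + F_{14} = 610 + 377 = 987

987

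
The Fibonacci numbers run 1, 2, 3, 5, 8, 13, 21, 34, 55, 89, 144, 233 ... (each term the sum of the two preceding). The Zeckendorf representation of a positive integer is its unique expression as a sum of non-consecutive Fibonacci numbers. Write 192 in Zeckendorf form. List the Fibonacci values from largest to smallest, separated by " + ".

144 ≤ 192 < 233, so take 144; remainder 48
34 ≤ 48 < 55, so take 34; remainder 14
13 ≤ 14 < 21, so take 13; remainder 1
1 ≤ 1 < 2, so take 1; remainder 0
So 192 = 144 + 34 + 13 + 1, with no two terms consecutive in the sequence.

144 + 34 + 13 + 1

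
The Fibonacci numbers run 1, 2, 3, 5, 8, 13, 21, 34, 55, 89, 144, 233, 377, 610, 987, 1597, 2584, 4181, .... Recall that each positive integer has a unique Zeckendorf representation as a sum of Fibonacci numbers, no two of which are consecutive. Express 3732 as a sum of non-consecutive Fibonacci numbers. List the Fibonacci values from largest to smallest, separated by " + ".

2584 + 987 + 144 + 13 + 3 + 1

Repeatedly subtract the largest Fibonacci number that fits:
take 2584 (≤ 3732); 3732 − 2584 = 1148
take 987 (≤ 1148); 1148 − 987 = 161
take 144 (≤ 161); 161 − 144 = 17
take 13 (≤ 17); 17 − 13 = 4
take 3 (≤ 4); 4 − 3 = 1
take 1 (≤ 1); 1 − 1 = 0
So 3732 = 2584 + 987 + 144 + 13 + 3 + 1, with no two terms consecutive in the sequence.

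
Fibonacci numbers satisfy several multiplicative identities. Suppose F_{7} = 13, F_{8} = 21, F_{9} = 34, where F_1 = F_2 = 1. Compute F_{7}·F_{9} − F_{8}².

13·34 − 21² = 442 − 441 = 1. (Cassini's identity: F_{k−1}F_{k+1} − F_k² = (−1)^k.)

1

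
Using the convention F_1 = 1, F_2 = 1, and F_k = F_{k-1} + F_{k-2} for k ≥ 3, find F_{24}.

46368

Iterating the recurrence up to F_{19} = 4181 and F_{18} = 2584:
F_{20} = F_{19} + F_{18} = 4181 + 2584 = 6765
F_{21} = F_{20} + F_{19} = 6765 + 4181 = 10946
F_{22} = F_{21} + F_{20} = 10946 + 6765 = 17711
F_{23} = F_{22} + F_{21} = 17711 + 10946 = 28657
F_{24} = F_{23} + F_{22} = 28657 + 17711 = 46368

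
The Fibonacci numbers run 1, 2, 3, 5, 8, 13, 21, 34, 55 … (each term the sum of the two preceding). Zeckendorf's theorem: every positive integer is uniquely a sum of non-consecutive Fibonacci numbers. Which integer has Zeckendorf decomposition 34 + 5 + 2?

41

34 + 5 + 2 = 41.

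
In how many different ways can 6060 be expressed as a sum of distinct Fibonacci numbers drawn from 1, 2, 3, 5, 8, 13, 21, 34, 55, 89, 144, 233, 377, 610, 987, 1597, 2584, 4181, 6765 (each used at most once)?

29

6060 = 4181+1597+233+34+13+2 = 4181+1597+233+34+8+5+2 = 4181+1597+144+89+34+13+2 = 4181+987+610+233+34+13+2 = 4181+1597+233+21+13+8+5+2 = … (24 more), for 29 in all.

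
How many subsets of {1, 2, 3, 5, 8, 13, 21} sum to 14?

3

14 = 13+1 = 8+5+1 = 8+3+2+1 — 3 representations.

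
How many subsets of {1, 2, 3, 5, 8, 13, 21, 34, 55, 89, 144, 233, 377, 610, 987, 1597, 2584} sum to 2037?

42

Each representation comes from the Zeckendorf form by replacing some F_k with F_{k−1} + F_{k−2} where possible.
2037 = 1597+377+55+8 = 1597+377+55+5+3 = 1597+377+34+21+8 = 1597+233+144+55+8 = 1597+377+55+5+2+1 = … (37 more), for 42 in all.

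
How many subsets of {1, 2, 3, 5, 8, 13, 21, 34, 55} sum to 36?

3

Starting from the Zeckendorf form and repeatedly splitting a term F_k into F_{k−1} + F_{k−2} (when neither is already used) reaches every representation.
36 = 34+2 = 21+13+2 = 21+8+5+2 — 3 representations.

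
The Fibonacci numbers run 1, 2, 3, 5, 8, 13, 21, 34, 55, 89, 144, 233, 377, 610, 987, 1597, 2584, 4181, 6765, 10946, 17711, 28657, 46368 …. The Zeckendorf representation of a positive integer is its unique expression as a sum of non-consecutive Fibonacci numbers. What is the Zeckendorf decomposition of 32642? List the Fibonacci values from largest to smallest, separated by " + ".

28657 + 2584 + 987 + 377 + 34 + 3

Greedy algorithm:
subtract 28657 from 32642: 3985 remains
subtract 2584 from 3985: 1401 remains
subtract 987 from 1401: 414 remains
subtract 377 from 414: 37 remains
subtract 34 from 37: 3 remains
subtract 3 from 3: 0 remains
So 32642 = 28657 + 2584 + 987 + 377 + 34 + 3, with no two terms consecutive in the sequence.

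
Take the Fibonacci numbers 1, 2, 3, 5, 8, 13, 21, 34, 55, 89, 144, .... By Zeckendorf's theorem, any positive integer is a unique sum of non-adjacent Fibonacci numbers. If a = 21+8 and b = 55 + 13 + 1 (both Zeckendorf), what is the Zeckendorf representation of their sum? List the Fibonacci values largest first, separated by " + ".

The two numbers are 29 and 69, so their sum is 98.
Repeatedly subtract the largest Fibonacci number that fits:
largest Fibonacci ≤ 98 is 89; 98 − 89 = 9
largest Fibonacci ≤ 9 is 8; 9 − 8 = 1
largest Fibonacci ≤ 1 is 1; 1 − 1 = 0

89 + 8 + 1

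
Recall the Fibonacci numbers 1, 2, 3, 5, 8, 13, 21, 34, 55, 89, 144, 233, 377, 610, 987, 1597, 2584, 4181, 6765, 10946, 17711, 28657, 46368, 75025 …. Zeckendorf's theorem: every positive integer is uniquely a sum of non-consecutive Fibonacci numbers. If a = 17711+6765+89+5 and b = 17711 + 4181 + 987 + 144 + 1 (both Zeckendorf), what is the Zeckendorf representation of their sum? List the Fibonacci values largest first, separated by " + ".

46368 + 987 + 233 + 5 + 1

The two numbers are 24570 and 23024, so their sum is 47594.
Repeatedly subtract the largest Fibonacci number that fits:
largest Fibonacci ≤ 47594 is 46368; 47594 − 46368 = 1226
largest Fibonacci ≤ 1226 is 987; 1226 − 987 = 239
largest Fibonacci ≤ 239 is 233; 239 − 233 = 6
largest Fibonacci ≤ 6 is 5; 6 − 5 = 1
largest Fibonacci ≤ 1 is 1; 1 − 1 = 0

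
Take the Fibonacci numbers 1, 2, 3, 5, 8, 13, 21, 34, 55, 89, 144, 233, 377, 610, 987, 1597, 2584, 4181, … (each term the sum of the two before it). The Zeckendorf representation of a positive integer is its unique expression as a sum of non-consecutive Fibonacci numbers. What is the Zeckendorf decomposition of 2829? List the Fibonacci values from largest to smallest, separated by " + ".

2584 + 233 + 8 + 3 + 1

2829 − 2584 = 245
245 − 233 = 12
12 − 8 = 4
4 − 3 = 1
1 − 1 = 0
So 2829 = 2584 + 233 + 8 + 3 + 1, with no two terms consecutive in the sequence.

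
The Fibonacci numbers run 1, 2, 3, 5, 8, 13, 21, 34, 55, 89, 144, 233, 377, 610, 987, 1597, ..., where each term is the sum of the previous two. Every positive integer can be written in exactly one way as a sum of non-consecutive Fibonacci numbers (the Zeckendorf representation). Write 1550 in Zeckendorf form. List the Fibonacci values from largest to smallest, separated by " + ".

subtract 987 from 1550: 563 remains
subtract 377 from 563: 186 remains
subtract 144 from 186: 42 remains
subtract 34 from 42: 8 remains
subtract 8 from 8: 0 remains
So 1550 = 987 + 377 + 144 + 34 + 8, with no two terms consecutive in the sequence.

987 + 377 + 144 + 34 + 8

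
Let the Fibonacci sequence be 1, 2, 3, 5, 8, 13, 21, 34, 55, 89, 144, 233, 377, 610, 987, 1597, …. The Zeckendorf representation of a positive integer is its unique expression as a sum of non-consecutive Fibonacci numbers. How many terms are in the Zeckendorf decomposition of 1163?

5

Repeatedly subtract the largest Fibonacci number that fits:
take 987 (≤ 1163); 1163 − 987 = 176
take 144 (≤ 176); 176 − 144 = 32
take 21 (≤ 32); 32 − 21 = 11
take 8 (≤ 11); 11 − 8 = 3
take 3 (≤ 3); 3 − 3 = 0
1163 = 987 + 144 + 21 + 8 + 3, which has 5 terms.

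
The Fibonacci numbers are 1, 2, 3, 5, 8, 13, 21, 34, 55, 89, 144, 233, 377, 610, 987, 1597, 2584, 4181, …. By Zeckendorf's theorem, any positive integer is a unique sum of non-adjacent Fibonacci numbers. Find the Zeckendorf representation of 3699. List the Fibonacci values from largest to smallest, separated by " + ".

Greedily peel off the largest Fibonacci term at each step:
take 2584 (≤ 3699); 3699 − 2584 = 1115
take 987 (≤ 1115); 1115 − 987 = 128
take 89 (≤ 128); 128 − 89 = 39
take 34 (≤ 39); 39 − 34 = 5
take 5 (≤ 5); 5 − 5 = 0
So 3699 = 2584 + 987 + 89 + 34 + 5, with no two terms consecutive in the sequence.

2584 + 987 + 89 + 34 + 5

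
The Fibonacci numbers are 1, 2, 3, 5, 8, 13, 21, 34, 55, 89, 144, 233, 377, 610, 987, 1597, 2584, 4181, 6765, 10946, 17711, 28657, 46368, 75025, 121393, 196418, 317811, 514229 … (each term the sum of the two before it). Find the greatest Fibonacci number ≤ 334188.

317811

317811 ≤ 334188 < 514229, so the largest Fibonacci number not exceeding 334188 is 317811.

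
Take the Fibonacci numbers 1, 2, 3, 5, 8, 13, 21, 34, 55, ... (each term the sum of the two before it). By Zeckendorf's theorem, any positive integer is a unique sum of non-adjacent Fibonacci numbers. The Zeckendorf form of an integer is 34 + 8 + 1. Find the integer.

43

34 + 8 + 1 = 43.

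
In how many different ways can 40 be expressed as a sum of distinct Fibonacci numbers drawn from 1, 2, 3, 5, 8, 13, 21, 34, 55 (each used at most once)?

40 = 34+5+1 = 34+3+2+1 = 21+13+5+1 = 21+13+3+2+1 = … (1 more), for 5 in all.

5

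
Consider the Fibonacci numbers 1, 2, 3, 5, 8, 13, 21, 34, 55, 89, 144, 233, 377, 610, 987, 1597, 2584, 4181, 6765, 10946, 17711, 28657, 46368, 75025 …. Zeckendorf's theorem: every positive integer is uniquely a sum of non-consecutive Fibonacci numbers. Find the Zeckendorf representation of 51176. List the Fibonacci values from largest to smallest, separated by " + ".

46368 + 4181 + 610 + 13 + 3 + 1

Greedily peel off the largest Fibonacci term at each step:
51176 − 46368 = 4808
4808 − 4181 = 627
627 − 610 = 17
17 − 13 = 4
4 − 3 = 1
1 − 1 = 0
So 51176 = 46368 + 4181 + 610 + 13 + 3 + 1, with no two terms consecutive in the sequence.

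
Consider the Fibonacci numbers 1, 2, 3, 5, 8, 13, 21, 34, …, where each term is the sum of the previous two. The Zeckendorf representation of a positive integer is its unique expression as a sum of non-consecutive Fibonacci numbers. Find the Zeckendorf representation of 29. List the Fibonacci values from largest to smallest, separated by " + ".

29: greatest Fibonacci not exceeding it is 21, leaving 8
8: greatest Fibonacci not exceeding it is 8, leaving 0
So 29 = 21 + 8, with no two terms consecutive in the sequence.

21 + 8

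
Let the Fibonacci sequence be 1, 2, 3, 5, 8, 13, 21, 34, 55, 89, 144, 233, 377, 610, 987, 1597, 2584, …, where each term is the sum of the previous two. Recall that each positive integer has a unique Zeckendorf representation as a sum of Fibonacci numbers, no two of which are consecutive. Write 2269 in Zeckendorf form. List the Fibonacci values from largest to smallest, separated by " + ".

take 1597 (≤ 2269); 2269 − 1597 = 672
take 610 (≤ 672); 672 − 610 = 62
take 55 (≤ 62); 62 − 55 = 7
take 5 (≤ 7); 7 − 5 = 2
take 2 (≤ 2); 2 − 2 = 0
So 2269 = 1597 + 610 + 55 + 5 + 2, with no two terms consecutive in the sequence.

1597 + 610 + 55 + 5 + 2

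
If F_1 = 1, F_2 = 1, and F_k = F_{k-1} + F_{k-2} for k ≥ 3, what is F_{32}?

2178309

Iterating the recurrence up to F_{27} = 196418 and F_{26} = 121393:
F_{28} = F_{27} + F_{26} = 196418 + 121393 = 317811
F_{29} = F_{28} + F_{27} = 317811 + 196418 = 514229
F_{30} = F_{29} + F_{28} = 514229 + 317811 = 832040
F_{31} = F_{30} + F_{29} = 832040 + 514229 = 1346269
F_{32} = F_{31} + F_{30} = 1346269 + 832040 = 2178309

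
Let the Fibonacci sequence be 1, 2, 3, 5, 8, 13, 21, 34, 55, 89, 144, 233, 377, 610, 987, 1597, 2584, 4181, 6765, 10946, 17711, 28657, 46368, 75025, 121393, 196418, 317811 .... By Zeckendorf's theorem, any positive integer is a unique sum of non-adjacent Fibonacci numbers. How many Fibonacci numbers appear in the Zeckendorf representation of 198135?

6

Greedily peel off the largest Fibonacci term at each step:
largest Fibonacci ≤ 198135 is 196418; 198135 − 196418 = 1717
largest Fibonacci ≤ 1717 is 1597; 1717 − 1597 = 120
largest Fibonacci ≤ 120 is 89; 120 − 89 = 31
largest Fibonacci ≤ 31 is 21; 31 − 21 = 10
largest Fibonacci ≤ 10 is 8; 10 − 8 = 2
largest Fibonacci ≤ 2 is 2; 2 − 2 = 0
198135 = 196418 + 1597 + 89 + 21 + 8 + 2, which has 6 terms.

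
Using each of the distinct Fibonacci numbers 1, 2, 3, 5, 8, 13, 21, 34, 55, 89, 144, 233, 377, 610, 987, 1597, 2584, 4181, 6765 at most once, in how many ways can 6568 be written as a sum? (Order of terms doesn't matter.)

24

Each representation comes from the Zeckendorf form by replacing some F_k with F_{k−1} + F_{k−2} where possible.
6568 = 4181+1597+610+144+34+2 = 4181+1597+610+144+21+13+2 = 4181+1597+610+89+55+34+2 = … (21 more), for 24 in all.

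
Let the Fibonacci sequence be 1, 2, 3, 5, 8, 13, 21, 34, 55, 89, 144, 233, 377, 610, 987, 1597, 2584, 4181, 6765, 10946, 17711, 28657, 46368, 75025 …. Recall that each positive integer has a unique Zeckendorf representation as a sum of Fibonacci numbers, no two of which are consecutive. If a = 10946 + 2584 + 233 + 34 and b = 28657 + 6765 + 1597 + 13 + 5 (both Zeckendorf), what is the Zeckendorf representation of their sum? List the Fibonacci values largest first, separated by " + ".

The two numbers are 13797 and 37037, so their sum is 50834.
Greedily peel off the largest Fibonacci term at each step:
largest Fibonacci ≤ 50834 is 46368; 50834 − 46368 = 4466
largest Fibonacci ≤ 4466 is 4181; 4466 − 4181 = 285
largest Fibonacci ≤ 285 is 233; 285 − 233 = 52
largest Fibonacci ≤ 52 is 34; 52 − 34 = 18
largest Fibonacci ≤ 18 is 13; 18 − 13 = 5
largest Fibonacci ≤ 5 is 5; 5 − 5 = 0

46368 + 4181 + 233 + 34 + 13 + 5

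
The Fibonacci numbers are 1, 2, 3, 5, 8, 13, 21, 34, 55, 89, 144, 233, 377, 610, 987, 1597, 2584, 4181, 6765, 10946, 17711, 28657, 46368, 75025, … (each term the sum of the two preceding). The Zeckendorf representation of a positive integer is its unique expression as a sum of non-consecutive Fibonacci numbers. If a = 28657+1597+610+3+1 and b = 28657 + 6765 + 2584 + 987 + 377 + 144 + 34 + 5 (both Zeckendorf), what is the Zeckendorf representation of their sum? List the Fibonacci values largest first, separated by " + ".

46368 + 17711 + 4181 + 1597 + 377 + 144 + 34 + 8 + 1

The two numbers are 30868 and 39553, so their sum is 70421.
Greedily peel off the largest Fibonacci term at each step:
take 46368 (≤ 70421); 70421 − 46368 = 24053
take 17711 (≤ 24053); 24053 − 17711 = 6342
take 4181 (≤ 6342); 6342 − 4181 = 2161
take 1597 (≤ 2161); 2161 − 1597 = 564
take 377 (≤ 564); 564 − 377 = 187
take 144 (≤ 187); 187 − 144 = 43
take 34 (≤ 43); 43 − 34 = 9
take 8 (≤ 9); 9 − 8 = 1
take 1 (≤ 1); 1 − 1 = 0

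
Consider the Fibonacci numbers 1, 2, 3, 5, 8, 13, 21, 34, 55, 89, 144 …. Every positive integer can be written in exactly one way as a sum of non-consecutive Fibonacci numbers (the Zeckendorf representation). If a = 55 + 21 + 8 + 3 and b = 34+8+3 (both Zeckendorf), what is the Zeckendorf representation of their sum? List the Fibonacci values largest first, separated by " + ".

89 + 34 + 8 + 1

The two numbers are 87 and 45, so their sum is 132.
Greedily peel off the largest Fibonacci term at each step:
132: greatest Fibonacci not exceeding it is 89, leaving 43
43: greatest Fibonacci not exceeding it is 34, leaving 9
9: greatest Fibonacci not exceeding it is 8, leaving 1
1: greatest Fibonacci not exceeding it is 1, leaving 0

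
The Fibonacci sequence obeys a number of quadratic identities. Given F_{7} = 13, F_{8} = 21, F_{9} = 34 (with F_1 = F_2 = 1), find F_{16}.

987

By the addition formula F_{m+n} = F_m F_{n+1} + F_{m−1} F_n with m=9, n=7: F_{16} = 34·21 + 21·13 = 714 + 273 = 987.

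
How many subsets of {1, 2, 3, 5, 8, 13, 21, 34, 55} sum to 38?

3

Each representation comes from the Zeckendorf form by replacing some F_k with F_{k−1} + F_{k−2} where possible.
38 = 34+3+1 = 21+13+3+1 = 21+8+5+3+1 — 3 representations.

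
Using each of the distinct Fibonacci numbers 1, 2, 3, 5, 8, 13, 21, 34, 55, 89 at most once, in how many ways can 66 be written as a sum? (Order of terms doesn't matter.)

Each representation comes from the Zeckendorf form by replacing some F_k with F_{k−1} + F_{k−2} where possible.
66 = 55+8+3 = 55+8+2+1 = 34+21+8+3 = 55+5+3+2+1 = … (3 more), for 7 in all.

7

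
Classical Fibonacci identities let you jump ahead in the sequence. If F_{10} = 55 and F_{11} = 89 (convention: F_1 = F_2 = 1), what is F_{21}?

By F_{2k+1} = F_k² + F_{k+1}²: F_{21} = 55² + 89² = 3025 + 7921 = 10946.

10946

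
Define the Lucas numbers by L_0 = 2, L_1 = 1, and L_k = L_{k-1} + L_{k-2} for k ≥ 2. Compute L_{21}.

Iterating the recurrence up to L_{15} = 1364 and L_{14} = 843:
L_{16} = L_{15} + L_{14} = 1364 + 843 = 2207
L_{17} = L_{16} + L_{15} = 2207 + 1364 = 3571
L_{18} = L_{17} + L_{16} = 3571 + 2207 = 5778
L_{19} = L_{18} + L_{17} = 5778 + 3571 = 9349
L_{20} = L_{19} + L_{18} = 9349 + 5778 = 15127
L_{21} = L_{20} + L_{19} = 15127 + 9349 = 24476

24476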